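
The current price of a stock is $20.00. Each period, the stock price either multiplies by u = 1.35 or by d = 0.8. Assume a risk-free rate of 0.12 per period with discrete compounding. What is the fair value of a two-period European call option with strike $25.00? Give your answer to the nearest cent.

$3.09

Risk-neutral probability p = (1 + 0.12 − 0.8)/(1.35 − 0.8) = 0.3200/0.5500 = 0.5818
Terminal stock prices: S_uu = 36.45, S_ud = 21.6, S_dd = 12.8
Terminal payoffs (S − K): max(11.45, 0) = 11.45, max(-3.4, 0) = 0, max(-12.2, 0) = 0
Node u (S = 27): V_u = 1/1.12·[0.5818·11.4500 + 0.4182·0.0000] = 5.9481
Node d (S = 16): V_d = 1/1.12·[0.5818·0.0000 + 0.4182·0.0000] = 0.0000
Node 0 (S = 20): V_0 = 1/1.12·[0.5818·5.9481 + 0.4182·0.0000] = 3.0899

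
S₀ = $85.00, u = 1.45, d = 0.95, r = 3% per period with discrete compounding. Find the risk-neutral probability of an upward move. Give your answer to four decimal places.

Risk-neutral probability p = (1 + 0.03 − 0.95)/(1.45 − 0.95) = 0.0800/0.5000 = 0.1600

p = 0.1600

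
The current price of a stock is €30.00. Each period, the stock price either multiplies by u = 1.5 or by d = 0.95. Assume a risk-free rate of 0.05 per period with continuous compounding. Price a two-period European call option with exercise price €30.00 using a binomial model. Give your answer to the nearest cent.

Risk-neutral probability p = (e^0.05 − 0.95)/(1.5 − 0.95) = 0.1013/0.5500 = 0.1841
Terminal stock prices: S_uu = 67.5, S_ud = 42.75, S_dd = 27.07
Terminal payoffs (S − K): max(37.5, 0) = 37.5, max(12.75, 0) = 12.75, max(-2.925, 0) = 0
Node u (S = 45): V_u = e^(−0.05)·[0.1841·37.5000 + 0.8159·12.7500] = 16.4631
Node d (S = 28.5): V_d = e^(−0.05)·[0.1841·12.7500 + 0.8159·0.0000] = 2.2332
Node 0 (S = 30): V_0 = e^(−0.05)·[0.1841·16.4631 + 0.8159·2.2332] = 4.6166

€4.62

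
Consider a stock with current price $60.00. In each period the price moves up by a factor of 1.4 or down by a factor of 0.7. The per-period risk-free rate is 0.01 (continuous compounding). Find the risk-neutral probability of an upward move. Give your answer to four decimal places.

Risk-neutral probability p = (e^0.01 − 0.7)/(1.4 − 0.7) = 0.3101/0.7000 = 0.4429

p = 0.4429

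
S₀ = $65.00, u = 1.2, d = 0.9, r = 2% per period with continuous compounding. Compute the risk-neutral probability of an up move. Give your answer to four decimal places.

Risk-neutral probability p = (e^0.02 − 0.9)/(1.2 − 0.9) = 0.1202/0.3000 = 0.4007

p = 0.4007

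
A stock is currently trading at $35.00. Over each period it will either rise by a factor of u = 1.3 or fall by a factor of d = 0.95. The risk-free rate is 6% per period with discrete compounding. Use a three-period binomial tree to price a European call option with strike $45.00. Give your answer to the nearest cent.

Risk-neutral probability p = (1 + 0.06 − 0.95)/(1.3 − 0.95) = 0.1100/0.3500 = 0.3143
Terminal stock prices: S_uuu = 76.89, S_uud = 56.19, S_udd = 41.06, S_ddd = 30.01
Terminal payoffs (S − K): max(31.89, 0) = 31.89, max(11.19, 0) = 11.19, max(-3.936, 0) = 0, max(-14.99, 0) = 0
Node uu (S = 59.15): V_uu = 1/1.06·[0.3143·31.8950 + 0.6857·11.1925] = 16.6972
Node ud (S = 43.23): V_ud = 1/1.06·[0.3143·11.1925 + 0.6857·0.0000] = 3.3185
Node dd (S = 31.59): V_dd = 1/1.06·[0.3143·0.0000 + 0.6857·0.0000] = 0.0000
Node u (S = 45.5): V_u = 1/1.06·[0.3143·16.6972 + 0.6857·3.3185] = 7.0974
Node d (S = 33.25): V_d = 1/1.06·[0.3143·3.3185 + 0.6857·0.0000] = 0.9839
Node 0 (S = 35): V_0 = 1/1.06·[0.3143·7.0974 + 0.6857·0.9839] = 2.7409

$2.74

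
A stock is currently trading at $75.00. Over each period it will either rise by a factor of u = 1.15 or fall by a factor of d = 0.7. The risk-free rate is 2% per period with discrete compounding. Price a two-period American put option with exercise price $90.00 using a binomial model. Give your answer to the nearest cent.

Risk-neutral probability p = (1 + 0.02 − 0.7)/(1.15 − 0.7) = 0.3200/0.4500 = 0.7111
Terminal stock prices: S_uu = 99.19, S_ud = 60.37, S_dd = 36.75
Terminal payoffs (K − S): max(-9.187, 0) = 0, max(29.63, 0) = 29.63, max(53.25, 0) = 53.25
Node u (S = 86.25): continuation = 1/1.02·[0.7111·0.0000 + 0.2889·29.6250] = 8.3905; exercise value = 3.7500 ≤ continuation, so V_u = 8.3905
Node d (S = 52.5): continuation = 1/1.02·[0.7111·29.6250 + 0.2889·53.2500] = 35.7353; exercise value = 37.5000 > continuation, so V_d = 37.5000 (exercise)
Node 0 (S = 75): continuation = 1/1.02·[0.7111·8.3905 + 0.2889·37.5000] = 16.4705; exercise value = 15.0000 ≤ continuation, so V_0 = 16.4705

$16.47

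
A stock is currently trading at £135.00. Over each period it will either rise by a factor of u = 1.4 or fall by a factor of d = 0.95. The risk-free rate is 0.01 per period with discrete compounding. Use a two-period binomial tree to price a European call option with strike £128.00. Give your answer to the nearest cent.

£14.06

Risk-neutral probability p = (1 + 0.01 − 0.95)/(1.4 − 0.95) = 0.0600/0.4500 = 0.1333
Terminal stock prices: S_uu = 264.6, S_ud = 179.5, S_dd = 121.8
Terminal payoffs (S − K): max(136.6, 0) = 136.6, max(51.55, 0) = 51.55, max(-6.163, 0) = 0
Node u (S = 189): V_u = 1/1.01·[0.1333·136.6000 + 0.8667·51.5500] = 62.2673
Node d (S = 128.2): V_d = 1/1.01·[0.1333·51.5500 + 0.8667·0.0000] = 6.8053
Node 0 (S = 135): V_0 = 1/1.01·[0.1333·62.2673 + 0.8667·6.8053] = 14.0596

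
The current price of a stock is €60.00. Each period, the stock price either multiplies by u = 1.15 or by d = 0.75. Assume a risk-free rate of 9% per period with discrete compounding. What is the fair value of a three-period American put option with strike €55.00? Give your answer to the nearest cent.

Risk-neutral probability p = (1 + 0.09 − 0.75)/(1.15 − 0.75) = 0.3400/0.4000 = 0.8500
Terminal stock prices: S_uuu = 91.25, S_uud = 59.51, S_udd = 38.81, S_ddd = 25.31
Terminal payoffs (K − S): max(-36.25, 0) = 0, max(-4.512, 0) = 0, max(16.19, 0) = 16.19, max(29.69, 0) = 29.69
Node uu (S = 79.35): continuation = 1/1.09·[0.8500·0.0000 + 0.1500·0.0000] = 0.0000; exercise value = 0.0000 ≤ continuation, so V_uu = 0.0000
Node ud (S = 51.75): continuation = 1/1.09·[0.8500·0.0000 + 0.1500·16.1875] = 2.2276; exercise value = 3.2500 > continuation, so V_ud = 3.2500 (exercise)
Node dd (S = 33.75): continuation = 1/1.09·[0.8500·16.1875 + 0.1500·29.6875] = 16.7087; exercise value = 21.2500 > continuation, so V_dd = 21.2500 (exercise)
Node u (S = 69): continuation = 1/1.09·[0.8500·0.0000 + 0.1500·3.2500] = 0.4472; exercise value = 0.0000 ≤ continuation, so V_u = 0.4472
Node d (S = 45): continuation = 1/1.09·[0.8500·3.2500 + 0.1500·21.2500] = 5.4587; exercise value = 10.0000 > continuation, so V_d = 10.0000 (exercise)
Node 0 (S = 60): continuation = 1/1.09·[0.8500·0.4472 + 0.1500·10.0000] = 1.7249; exercise value = 0.0000 ≤ continuation, so V_0 = 1.7249

€1.72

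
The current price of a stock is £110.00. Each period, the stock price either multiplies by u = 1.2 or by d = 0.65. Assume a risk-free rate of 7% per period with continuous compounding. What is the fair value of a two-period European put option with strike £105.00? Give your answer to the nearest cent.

£8.68

Risk-neutral probability p = (e^0.07 − 0.65)/(1.2 − 0.65) = 0.4225/0.5500 = 0.7682
Terminal stock prices: S_uu = 158.4, S_ud = 85.8, S_dd = 46.48
Terminal payoffs (K − S): max(-53.4, 0) = 0, max(19.2, 0) = 19.2, max(58.52, 0) = 58.52
Node u (S = 132): V_u = e^(−0.07)·[0.7682·0.0000 + 0.2318·19.2000] = 4.1497
Node d (S = 71.5): V_d = e^(−0.07)·[0.7682·19.2000 + 0.2318·58.5250] = 26.4014
Node 0 (S = 110): V_0 = e^(−0.07)·[0.7682·4.1497 + 0.2318·26.4014] = 8.6785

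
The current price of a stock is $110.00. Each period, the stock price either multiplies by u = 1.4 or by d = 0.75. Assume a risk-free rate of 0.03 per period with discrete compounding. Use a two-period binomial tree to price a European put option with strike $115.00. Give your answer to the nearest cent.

$16.23

Risk-neutral probability p = (1 + 0.03 − 0.75)/(1.4 − 0.75) = 0.2800/0.6500 = 0.4308
Terminal stock prices: S_uu = 215.6, S_ud = 115.5, S_dd = 61.88
Terminal payoffs (K − S): max(-100.6, 0) = 0, max(-0.5, 0) = 0, max(53.12, 0) = 53.12
Node u (S = 154): V_u = 1/1.03·[0.4308·0.0000 + 0.5692·0.0000] = 0.0000
Node d (S = 82.5): V_d = 1/1.03·[0.4308·0.0000 + 0.5692·53.1250] = 29.3596
Node 0 (S = 110): V_0 = 1/1.03·[0.4308·0.0000 + 0.5692·29.3596] = 16.2256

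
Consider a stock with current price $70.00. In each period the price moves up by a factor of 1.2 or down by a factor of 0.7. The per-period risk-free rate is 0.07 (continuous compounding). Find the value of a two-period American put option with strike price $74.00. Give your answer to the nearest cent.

$8.45

Risk-neutral probability p = (e^0.07 − 0.7)/(1.2 − 0.7) = 0.3725/0.5000 = 0.7450
Terminal stock prices: S_uu = 100.8, S_ud = 58.8, S_dd = 34.3
Terminal payoffs (K − S): max(-26.8, 0) = 0, max(15.2, 0) = 15.2, max(39.7, 0) = 39.7
Node u (S = 84): continuation = e^(−0.07)·[0.7450·0.0000 + 0.2550·15.2000] = 3.6137; exercise value = 0.0000 ≤ continuation, so V_u = 3.6137
Node d (S = 49): continuation = e^(−0.07)·[0.7450·15.2000 + 0.2550·39.7000] = 19.9971; exercise value = 25.0000 > continuation, so V_d = 25.0000 (exercise)
Node 0 (S = 70): continuation = e^(−0.07)·[0.7450·3.6137 + 0.2550·25.0000] = 8.4539; exercise value = 4.0000 ≤ continuation, so V_0 = 8.4539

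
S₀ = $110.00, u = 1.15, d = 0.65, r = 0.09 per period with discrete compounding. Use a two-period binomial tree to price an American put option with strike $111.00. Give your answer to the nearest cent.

Risk-neutral probability p = (1 + 0.09 − 0.65)/(1.15 − 0.65) = 0.4400/0.5000 = 0.8800
Terminal stock prices: S_uu = 145.5, S_ud = 82.22, S_dd = 46.48
Terminal payoffs (K − S): max(-34.47, 0) = 0, max(28.78, 0) = 28.78, max(64.53, 0) = 64.53
Node u (S = 126.5): continuation = 1/1.09·[0.8800·0.0000 + 0.1200·28.7750] = 3.1679; exercise value = 0.0000 ≤ continuation, so V_u = 3.1679
Node d (S = 71.5): continuation = 1/1.09·[0.8800·28.7750 + 0.1200·64.5250] = 30.3349; exercise value = 39.5000 > continuation, so V_d = 39.5000 (exercise)
Node 0 (S = 110): continuation = 1/1.09·[0.8800·3.1679 + 0.1200·39.5000] = 6.9062; exercise value = 1.0000 ≤ continuation, so V_0 = 6.9062

$6.91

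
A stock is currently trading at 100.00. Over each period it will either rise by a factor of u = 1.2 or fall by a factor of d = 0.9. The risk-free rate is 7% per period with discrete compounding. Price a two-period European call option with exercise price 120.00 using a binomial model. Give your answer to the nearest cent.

Risk-neutral probability p = (1 + 0.07 − 0.9)/(1.2 − 0.9) = 0.1700/0.3000 = 0.5667
Terminal stock prices: S_uu = 144, S_ud = 108, S_dd = 81
Terminal payoffs (S − K): max(24, 0) = 24, max(-12, 0) = 0, max(-39, 0) = 0
Node u (S = 120): V_u = 1/1.07·[0.5667·24.0000 + 0.4333·0.0000] = 12.7103
Node d (S = 90): V_d = 1/1.07·[0.5667·0.0000 + 0.4333·0.0000] = 0.0000
Node 0 (S = 100): V_0 = 1/1.07·[0.5667·12.7103 + 0.4333·0.0000] = 6.7313

6.73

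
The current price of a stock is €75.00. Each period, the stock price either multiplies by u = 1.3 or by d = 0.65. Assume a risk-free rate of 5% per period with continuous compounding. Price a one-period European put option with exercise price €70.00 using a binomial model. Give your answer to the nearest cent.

€7.73

Risk-neutral probability p = (e^0.05 − 0.65)/(1.3 − 0.65) = 0.4013/0.6500 = 0.6173
Terminal stock prices: S_u = 97.5, S_d = 48.75
Terminal payoffs (K − S): max(-27.5, 0) = 0, max(21.25, 0) = 21.25
Node 0 (S = 75): V_0 = e^(−0.05)·[0.6173·0.0000 + 0.3827·21.2500] = 7.7349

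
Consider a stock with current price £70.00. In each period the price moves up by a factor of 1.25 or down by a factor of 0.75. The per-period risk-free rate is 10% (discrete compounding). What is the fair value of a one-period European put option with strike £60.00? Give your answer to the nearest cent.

Risk-neutral probability p = (1 + 0.1 − 0.75)/(1.25 − 0.75) = 0.3500/0.5000 = 0.7000
Terminal stock prices: S_u = 87.5, S_d = 52.5
Terminal payoffs (K − S): max(-27.5, 0) = 0, max(7.5, 0) = 7.5
Node 0 (S = 70): V_0 = 1/1.1·[0.7000·0.0000 + 0.3000·7.5000] = 2.0455

£2.05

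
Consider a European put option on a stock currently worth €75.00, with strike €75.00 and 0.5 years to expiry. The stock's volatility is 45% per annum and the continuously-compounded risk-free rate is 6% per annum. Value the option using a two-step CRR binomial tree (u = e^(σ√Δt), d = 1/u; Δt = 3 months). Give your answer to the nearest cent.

CRR parameters: u = e^(σ√Δt) = e^(0.45·√0.25) = 1.2523, d = 1/u = 0.7985
Per-period rate: rΔt = 0.06·0.25 = 0.015, so R = e^0.015 = 1.0151
Risk-neutral probability p = (e^0.015 − 0.7985)/(1.2523 − 0.7985) = 0.2166/0.4538 = 0.4773
Terminal stock prices: S_uu = 117.6, S_ud = 75, S_dd = 47.82
Terminal payoffs (K − S): max(-42.62, 0) = 0, max(0, 0) = 0, max(27.18, 0) = 27.18
Node u (S = 93.92): V_u = e^(−0.015)·[0.4773·0.0000 + 0.5227·0.0000] = 0.0000
Node d (S = 59.89): V_d = e^(−0.015)·[0.4773·0.0000 + 0.5227·27.1779] = 13.9947
Node 0 (S = 75): V_0 = e^(−0.015)·[0.4773·0.0000 + 0.5227·13.9947] = 7.2063

€7.21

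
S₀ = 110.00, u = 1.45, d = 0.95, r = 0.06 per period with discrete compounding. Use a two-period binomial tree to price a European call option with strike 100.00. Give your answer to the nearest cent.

Risk-neutral probability p = (1 + 0.06 − 0.95)/(1.45 − 0.95) = 0.1100/0.5000 = 0.2200
Terminal stock prices: S_uu = 231.3, S_ud = 151.5, S_dd = 99.27
Terminal payoffs (S − K): max(131.3, 0) = 131.3, max(51.53, 0) = 51.53, max(-0.725, 0) = 0
Node u (S = 159.5): V_u = 1/1.06·[0.2200·131.2750 + 0.7800·51.5250] = 65.1604
Node d (S = 104.5): V_d = 1/1.06·[0.2200·51.5250 + 0.7800·0.0000] = 10.6939
Node 0 (S = 110): V_0 = 1/1.06·[0.2200·65.1604 + 0.7800·10.6939] = 21.3929

21.39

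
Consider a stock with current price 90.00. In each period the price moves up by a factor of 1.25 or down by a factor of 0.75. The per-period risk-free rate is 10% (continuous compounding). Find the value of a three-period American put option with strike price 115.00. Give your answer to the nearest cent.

25.00

Risk-neutral probability p = (e^0.1 − 0.75)/(1.25 − 0.75) = 0.3552/0.5000 = 0.7103
Terminal stock prices: S_uuu = 175.8, S_uud = 105.5, S_udd = 63.28, S_ddd = 37.97
Terminal payoffs (K − S): max(-60.78, 0) = 0, max(9.531, 0) = 9.531, max(51.72, 0) = 51.72, max(77.03, 0) = 77.03
Node uu (S = 140.6): continuation = e^(−0.1)·[0.7103·0.0000 + 0.2897·9.5312] = 2.4981; exercise value = 0.0000 ≤ continuation, so V_uu = 2.4981
Node ud (S = 84.38): continuation = e^(−0.1)·[0.7103·9.5312 + 0.2897·51.7188] = 19.6813; exercise value = 30.6250 > continuation, so V_ud = 30.6250 (exercise)
Node dd (S = 50.62): continuation = e^(−0.1)·[0.7103·51.7188 + 0.2897·77.0312] = 53.4313; exercise value = 64.3750 > continuation, so V_dd = 64.3750 (exercise)
Node u (S = 112.5): continuation = e^(−0.1)·[0.7103·2.4981 + 0.2897·30.6250] = 9.6322; exercise value = 2.5000 ≤ continuation, so V_u = 9.6322
Node d (S = 67.5): continuation = e^(−0.1)·[0.7103·30.6250 + 0.2897·64.3750] = 36.5563; exercise value = 47.5000 > continuation, so V_d = 47.5000 (exercise)
Node 0 (S = 90): continuation = e^(−0.1)·[0.7103·9.6322 + 0.2897·47.5000] = 18.6405; exercise value = 25.0000 > continuation, so V_0 = 25.0000 (exercise)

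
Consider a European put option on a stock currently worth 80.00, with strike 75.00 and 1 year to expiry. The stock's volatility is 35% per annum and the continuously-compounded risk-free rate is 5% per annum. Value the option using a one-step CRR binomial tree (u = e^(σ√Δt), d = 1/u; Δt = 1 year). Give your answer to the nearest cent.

CRR parameters: u = e^(σ√Δt) = e^(0.35·√1) = 1.4191, d = 1/u = 0.7047
Per-period rate: rΔt = 0.05·1 = 0.05, so R = e^0.05 = 1.0513
Risk-neutral probability p = (e^0.05 − 0.7047)/(1.4191 − 0.7047) = 0.3466/0.7144 = 0.4852
Terminal stock prices: S_u = 113.5, S_d = 56.38
Terminal payoffs (K − S): max(-38.53, 0) = 0, max(18.62, 0) = 18.62
Node 0 (S = 80): V_0 = e^(−0.05)·[0.4852·0.0000 + 0.5148·18.6250] = 9.1213

9.12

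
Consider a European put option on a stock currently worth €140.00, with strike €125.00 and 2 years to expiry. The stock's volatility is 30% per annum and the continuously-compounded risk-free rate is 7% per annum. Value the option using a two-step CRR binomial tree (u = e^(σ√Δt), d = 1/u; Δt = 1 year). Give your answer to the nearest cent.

CRR parameters: u = e^(σ√Δt) = e^(0.3·√1) = 1.3499, d = 1/u = 0.7408
Per-period rate: rΔt = 0.07·1 = 0.07, so R = e^0.07 = 1.0725
Risk-neutral probability p = (e^0.07 − 0.7408)/(1.3499 − 0.7408) = 0.3317/0.6090 = 0.5446
Terminal stock prices: S_uu = 255.1, S_ud = 140, S_dd = 76.83
Terminal payoffs (K − S): max(-130.1, 0) = 0, max(-15, 0) = 0, max(48.17, 0) = 48.17
Node u (S = 189): V_u = e^(−0.07)·[0.5446·0.0000 + 0.4554·0.0000] = 0.0000
Node d (S = 103.7): V_d = e^(−0.07)·[0.5446·0.0000 + 0.4554·48.1664] = 20.4515
Node 0 (S = 140): V_0 = e^(−0.07)·[0.5446·0.0000 + 0.4554·20.4515] = 8.6838

€8.68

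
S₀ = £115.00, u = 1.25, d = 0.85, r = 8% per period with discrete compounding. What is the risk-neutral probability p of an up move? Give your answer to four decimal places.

Risk-neutral probability p = (1 + 0.08 − 0.85)/(1.25 − 0.85) = 0.2300/0.4000 = 0.5750

p = 0.5750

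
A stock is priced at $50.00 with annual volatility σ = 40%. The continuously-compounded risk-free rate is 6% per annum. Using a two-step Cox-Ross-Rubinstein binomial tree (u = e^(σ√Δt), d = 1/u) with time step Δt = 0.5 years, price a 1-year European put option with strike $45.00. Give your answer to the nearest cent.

CRR parameters: u = e^(σ√Δt) = e^(0.4·√0.5) = 1.3269, d = 1/u = 0.7536
Per-period rate: rΔt = 0.06·0.5 = 0.03, so R = e^0.03 = 1.0305
Risk-neutral probability p = (e^0.03 − 0.7536)/(1.3269 − 0.7536) = 0.2768/0.5733 = 0.4829
Terminal stock prices: S_uu = 88.03, S_ud = 50, S_dd = 28.4
Terminal payoffs (K − S): max(-43.03, 0) = 0, max(-5, 0) = 0, max(16.6, 0) = 16.6
Node u (S = 66.34): V_u = e^(−0.03)·[0.4829·0.0000 + 0.5171·0.0000] = 0.0000
Node d (S = 37.68): V_d = e^(−0.03)·[0.4829·0.0000 + 0.5171·16.6015] = 8.3312
Node 0 (S = 50): V_0 = e^(−0.03)·[0.4829·0.0000 + 0.5171·8.3312] = 4.1809

$4.18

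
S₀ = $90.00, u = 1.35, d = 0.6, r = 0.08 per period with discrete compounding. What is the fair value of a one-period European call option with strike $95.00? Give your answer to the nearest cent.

Risk-neutral probability p = (1 + 0.08 − 0.6)/(1.35 − 0.6) = 0.4800/0.7500 = 0.6400
Terminal stock prices: S_u = 121.5, S_d = 54
Terminal payoffs (S − K): max(26.5, 0) = 26.5, max(-41, 0) = 0
Node 0 (S = 90): V_0 = 1/1.08·[0.6400·26.5000 + 0.3600·0.0000] = 15.7037

$15.70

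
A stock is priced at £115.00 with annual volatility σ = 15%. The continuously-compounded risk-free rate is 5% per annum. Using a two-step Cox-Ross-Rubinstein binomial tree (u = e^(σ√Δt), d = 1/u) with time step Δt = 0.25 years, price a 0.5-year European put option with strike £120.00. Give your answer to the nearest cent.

£6.28

CRR parameters: u = e^(σ√Δt) = e^(0.15·√0.25) = 1.0779, d = 1/u = 0.9277
Per-period rate: rΔt = 0.05·0.25 = 0.0125, so R = e^0.0125 = 1.0126
Risk-neutral probability p = (e^0.0125 − 0.9277)/(1.0779 − 0.9277) = 0.0848/0.1501 = 0.5650
Terminal stock prices: S_uu = 133.6, S_ud = 115, S_dd = 98.98
Terminal payoffs (K − S): max(-13.61, 0) = 0, max(5, 0) = 5, max(21.02, 0) = 21.02
Node u (S = 124): V_u = e^(−0.0125)·[0.5650·0.0000 + 0.4350·5.0000] = 2.1478
Node d (S = 106.7): V_d = e^(−0.0125)·[0.5650·5.0000 + 0.4350·21.0186] = 11.8188
Node 0 (S = 115): V_0 = e^(−0.0125)·[0.5650·2.1478 + 0.4350·11.8188] = 6.2754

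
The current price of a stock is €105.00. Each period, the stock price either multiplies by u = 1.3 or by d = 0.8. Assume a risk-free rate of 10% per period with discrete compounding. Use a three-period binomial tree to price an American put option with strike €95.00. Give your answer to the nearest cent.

€4.78

Risk-neutral probability p = (1 + 0.1 − 0.8)/(1.3 − 0.8) = 0.3000/0.5000 = 0.6000
Terminal stock prices: S_uuu = 230.7, S_uud = 142, S_udd = 87.36, S_ddd = 53.76
Terminal payoffs (K − S): max(-135.7, 0) = 0, max(-46.96, 0) = 0, max(7.64, 0) = 7.64, max(41.24, 0) = 41.24
Node uu (S = 177.5): continuation = 1/1.1·[0.6000·0.0000 + 0.4000·0.0000] = 0.0000; exercise value = 0.0000 ≤ continuation, so V_uu = 0.0000
Node ud (S = 109.2): continuation = 1/1.1·[0.6000·0.0000 + 0.4000·7.6400] = 2.7782; exercise value = 0.0000 ≤ continuation, so V_ud = 2.7782
Node dd (S = 67.2): continuation = 1/1.1·[0.6000·7.6400 + 0.4000·41.2400] = 19.1636; exercise value = 27.8000 > continuation, so V_dd = 27.8000 (exercise)
Node u (S = 136.5): continuation = 1/1.1·[0.6000·0.0000 + 0.4000·2.7782] = 1.0102; exercise value = 0.0000 ≤ continuation, so V_u = 1.0102
Node d (S = 84): continuation = 1/1.1·[0.6000·2.7782 + 0.4000·27.8000] = 11.6245; exercise value = 11.0000 ≤ continuation, so V_d = 11.6245
Node 0 (S = 105): continuation = 1/1.1·[0.6000·1.0102 + 0.4000·11.6245] = 4.7781; exercise value = 0.0000 ≤ continuation, so V_0 = 4.7781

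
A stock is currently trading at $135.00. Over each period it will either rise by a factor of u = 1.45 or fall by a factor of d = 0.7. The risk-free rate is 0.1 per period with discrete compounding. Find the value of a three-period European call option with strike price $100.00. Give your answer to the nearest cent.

Risk-neutral probability p = (1 + 0.1 − 0.7)/(1.45 − 0.7) = 0.4000/0.7500 = 0.5333
Terminal stock prices: S_uuu = 411.6, S_uud = 198.7, S_udd = 95.92, S_ddd = 46.3
Terminal payoffs (S − K): max(311.6, 0) = 311.6, max(98.69, 0) = 98.69, max(-4.083, 0) = 0, max(-53.7, 0) = 0
Node uu (S = 283.8): V_uu = 1/1.1·[0.5333·311.5644 + 0.4667·98.6862] = 192.9284
Node ud (S = 137): V_ud = 1/1.1·[0.5333·98.6862 + 0.4667·0.0000] = 47.8479
Node dd (S = 66.15): V_dd = 1/1.1·[0.5333·0.0000 + 0.4667·0.0000] = 0.0000
Node u (S = 195.8): V_u = 1/1.1·[0.5333·192.9284 + 0.4667·47.8479] = 113.8401
Node d (S = 94.5): V_d = 1/1.1·[0.5333·47.8479 + 0.4667·0.0000] = 23.1990
Node 0 (S = 135): V_0 = 1/1.1·[0.5333·113.8401 + 0.4667·23.1990] = 65.0372

$65.04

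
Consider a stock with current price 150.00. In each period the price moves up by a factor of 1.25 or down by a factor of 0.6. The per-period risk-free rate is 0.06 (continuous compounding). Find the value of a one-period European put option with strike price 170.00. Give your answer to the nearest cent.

Risk-neutral probability p = (e^0.06 − 0.6)/(1.25 − 0.6) = 0.4618/0.6500 = 0.7105
Terminal stock prices: S_u = 187.5, S_d = 90
Terminal payoffs (K − S): max(-17.5, 0) = 0, max(80, 0) = 80
Node 0 (S = 150): V_0 = e^(−0.06)·[0.7105·0.0000 + 0.2895·80.0000] = 21.8099

21.81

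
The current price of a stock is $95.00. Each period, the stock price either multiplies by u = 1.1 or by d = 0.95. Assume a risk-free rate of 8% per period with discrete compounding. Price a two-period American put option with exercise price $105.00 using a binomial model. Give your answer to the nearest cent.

$10.00

Risk-neutral probability p = (1 + 0.08 − 0.95)/(1.1 − 0.95) = 0.1300/0.1500 = 0.8667
Terminal stock prices: S_uu = 115, S_ud = 99.28, S_dd = 85.74
Terminal payoffs (K − S): max(-9.95, 0) = 0, max(5.725, 0) = 5.725, max(19.26, 0) = 19.26
Node u (S = 104.5): continuation = 1/1.08·[0.8667·0.0000 + 0.1333·5.7250] = 0.7068; exercise value = 0.5000 ≤ continuation, so V_u = 0.7068
Node d (S = 90.25): continuation = 1/1.08·[0.8667·5.7250 + 0.1333·19.2625] = 6.9722; exercise value = 14.7500 > continuation, so V_d = 14.7500 (exercise)
Node 0 (S = 95): continuation = 1/1.08·[0.8667·0.7068 + 0.1333·14.7500] = 2.3882; exercise value = 10.0000 > continuation, so V_0 = 10.0000 (exercise)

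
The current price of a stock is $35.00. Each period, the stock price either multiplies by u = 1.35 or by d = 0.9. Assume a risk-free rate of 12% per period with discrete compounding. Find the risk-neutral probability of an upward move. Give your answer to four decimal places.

p = 0.4889

Risk-neutral probability p = (1 + 0.12 − 0.9)/(1.35 − 0.9) = 0.2200/0.4500 = 0.4889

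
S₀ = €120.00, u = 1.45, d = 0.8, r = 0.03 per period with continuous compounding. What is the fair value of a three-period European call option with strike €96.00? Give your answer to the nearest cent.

€40.76

Risk-neutral probability p = (e^0.03 − 0.8)/(1.45 − 0.8) = 0.2305/0.6500 = 0.3545
Terminal stock prices: S_uuu = 365.8, S_uud = 201.8, S_udd = 111.4, S_ddd = 61.44
Terminal payoffs (S − K): max(269.8, 0) = 269.8, max(105.8, 0) = 105.8, max(15.36, 0) = 15.36, max(-34.56, 0) = 0
Node uu (S = 252.3): V_uu = e^(−0.03)·[0.3545·269.8350 + 0.6455·105.8400] = 159.1372
Node ud (S = 139.2): V_ud = e^(−0.03)·[0.3545·105.8400 + 0.6455·15.3600] = 46.0372
Node dd (S = 76.8): V_dd = e^(−0.03)·[0.3545·15.3600 + 0.6455·0.0000] = 5.2849
Node u (S = 174): V_u = e^(−0.03)·[0.3545·159.1372 + 0.6455·46.0372] = 83.5906
Node d (S = 96): V_d = e^(−0.03)·[0.3545·46.0372 + 0.6455·5.2849] = 19.1502
Node 0 (S = 120): V_0 = e^(−0.03)·[0.3545·83.5906 + 0.6455·19.1502] = 40.7561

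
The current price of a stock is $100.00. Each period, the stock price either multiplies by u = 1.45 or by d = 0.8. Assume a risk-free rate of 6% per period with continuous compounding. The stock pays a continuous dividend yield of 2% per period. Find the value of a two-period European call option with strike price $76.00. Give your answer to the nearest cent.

Per-period risk-free factor R = e^0.06 = 1.0618; dividend-adjusted growth = e^(0.06−0.02) = 1.0408.
Risk-neutral probability p = (1.0408 − 0.8)/(1.45 − 0.8) = 0.2408/0.6500 = 0.3705
Terminal stock prices: S_uu = 210.2, S_ud = 116, S_dd = 64
Terminal payoffs (S − K): max(134.2, 0) = 134.2, max(40, 0) = 40, max(-12, 0) = 0
Node u (S = 145): V_u = e^(−0.06)·[0.3705·134.2500 + 0.6295·40.0000] = 70.5547
Node d (S = 80): V_d = e^(−0.06)·[0.3705·40.0000 + 0.6295·0.0000] = 13.9561
Node 0 (S = 100): V_0 = e^(−0.06)·[0.3705·70.5547 + 0.6295·13.9561] = 32.8908

$32.89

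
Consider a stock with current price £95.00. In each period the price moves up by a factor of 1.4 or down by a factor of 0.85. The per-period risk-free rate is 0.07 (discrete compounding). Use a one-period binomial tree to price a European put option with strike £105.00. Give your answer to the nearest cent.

£13.60

Risk-neutral probability p = (1 + 0.07 − 0.85)/(1.4 − 0.85) = 0.2200/0.5500 = 0.4000
Terminal stock prices: S_u = 133, S_d = 80.75
Terminal payoffs (K − S): max(-28, 0) = 0, max(24.25, 0) = 24.25
Node 0 (S = 95): V_0 = 1/1.07·[0.4000·0.0000 + 0.6000·24.2500] = 13.5981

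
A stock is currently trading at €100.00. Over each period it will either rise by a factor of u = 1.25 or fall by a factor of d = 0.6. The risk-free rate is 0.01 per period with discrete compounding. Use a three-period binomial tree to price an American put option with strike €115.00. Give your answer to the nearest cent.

Risk-neutral probability p = (1 + 0.01 − 0.6)/(1.25 − 0.6) = 0.4100/0.6500 = 0.6308
Terminal stock prices: S_uuu = 195.3, S_uud = 93.75, S_udd = 45, S_ddd = 21.6
Terminal payoffs (K − S): max(-80.31, 0) = 0, max(21.25, 0) = 21.25, max(70, 0) = 70, max(93.4, 0) = 93.4
Node uu (S = 156.2): continuation = 1/1.01·[0.6308·0.0000 + 0.3692·21.2500] = 7.7685; exercise value = 0.0000 ≤ continuation, so V_uu = 7.7685
Node ud (S = 75): continuation = 1/1.01·[0.6308·21.2500 + 0.3692·70.0000] = 38.8614; exercise value = 40.0000 > continuation, so V_ud = 40.0000 (exercise)
Node dd (S = 36): continuation = 1/1.01·[0.6308·70.0000 + 0.3692·93.4000] = 77.8614; exercise value = 79.0000 > continuation, so V_dd = 79.0000 (exercise)
Node u (S = 125): continuation = 1/1.01·[0.6308·7.7685 + 0.3692·40.0000] = 19.4746; exercise value = 0.0000 ≤ continuation, so V_u = 19.4746
Node d (S = 60): continuation = 1/1.01·[0.6308·40.0000 + 0.3692·79.0000] = 53.8614; exercise value = 55.0000 > continuation, so V_d = 55.0000 (exercise)
Node 0 (S = 100): continuation = 1/1.01·[0.6308·19.4746 + 0.3692·55.0000] = 32.2690; exercise value = 15.0000 ≤ continuation, so V_0 = 32.2690

€32.27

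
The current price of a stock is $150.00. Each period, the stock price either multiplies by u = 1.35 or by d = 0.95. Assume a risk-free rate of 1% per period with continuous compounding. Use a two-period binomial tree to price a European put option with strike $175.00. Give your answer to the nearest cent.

Risk-neutral probability p = (e^0.01 − 0.95)/(1.35 − 0.95) = 0.0601/0.4000 = 0.1501
Terminal stock prices: S_uu = 273.4, S_ud = 192.4, S_dd = 135.4
Terminal payoffs (K − S): max(-98.38, 0) = 0, max(-17.38, 0) = 0, max(39.62, 0) = 39.62
Node u (S = 202.5): V_u = e^(−0.01)·[0.1501·0.0000 + 0.8499·0.0000] = 0.0000
Node d (S = 142.5): V_d = e^(−0.01)·[0.1501·0.0000 + 0.8499·39.6250] = 33.3412
Node 0 (S = 150): V_0 = e^(−0.01)·[0.1501·0.0000 + 0.8499·33.3412] = 28.0539

$28.05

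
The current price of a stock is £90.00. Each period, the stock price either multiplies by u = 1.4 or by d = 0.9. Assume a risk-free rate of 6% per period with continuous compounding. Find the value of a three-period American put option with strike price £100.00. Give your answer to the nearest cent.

£12.10

Risk-neutral probability p = (e^0.06 − 0.9)/(1.4 − 0.9) = 0.1618/0.5000 = 0.3237
Terminal stock prices: S_uuu = 247, S_uud = 158.8, S_udd = 102.1, S_ddd = 65.61
Terminal payoffs (K − S): max(-147, 0) = 0, max(-58.76, 0) = 0, max(-2.06, 0) = 0, max(34.39, 0) = 34.39
Node uu (S = 176.4): continuation = e^(−0.06)·[0.3237·0.0000 + 0.6763·0.0000] = 0.0000; exercise value = 0.0000 ≤ continuation, so V_uu = 0.0000
Node ud (S = 113.4): continuation = e^(−0.06)·[0.3237·0.0000 + 0.6763·0.0000] = 0.0000; exercise value = 0.0000 ≤ continuation, so V_ud = 0.0000
Node dd (S = 72.9): continuation = e^(−0.06)·[0.3237·0.0000 + 0.6763·34.3900] = 21.9044; exercise value = 27.1000 > continuation, so V_dd = 27.1000 (exercise)
Node u (S = 126): continuation = e^(−0.06)·[0.3237·0.0000 + 0.6763·0.0000] = 0.0000; exercise value = 0.0000 ≤ continuation, so V_u = 0.0000
Node d (S = 81): continuation = e^(−0.06)·[0.3237·0.0000 + 0.6763·27.1000] = 17.2611; exercise value = 19.0000 > continuation, so V_d = 19.0000 (exercise)
Node 0 (S = 90): continuation = e^(−0.06)·[0.3237·0.0000 + 0.6763·19.0000] = 12.1019; exercise value = 10.0000 ≤ continuation, so V_0 = 12.1019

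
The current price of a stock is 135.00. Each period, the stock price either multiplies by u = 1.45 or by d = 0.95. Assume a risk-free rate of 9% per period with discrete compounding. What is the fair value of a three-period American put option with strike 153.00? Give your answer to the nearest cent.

Risk-neutral probability p = (1 + 0.09 − 0.95)/(1.45 − 0.95) = 0.1400/0.5000 = 0.2800
Terminal stock prices: S_uuu = 411.6, S_uud = 269.6, S_udd = 176.7, S_ddd = 115.7
Terminal payoffs (K − S): max(-258.6, 0) = 0, max(-116.6, 0) = 0, max(-23.66, 0) = 0, max(37.25, 0) = 37.25
Node uu (S = 283.8): continuation = 1/1.09·[0.2800·0.0000 + 0.7200·0.0000] = 0.0000; exercise value = 0.0000 ≤ continuation, so V_uu = 0.0000
Node ud (S = 186): continuation = 1/1.09·[0.2800·0.0000 + 0.7200·0.0000] = 0.0000; exercise value = 0.0000 ≤ continuation, so V_ud = 0.0000
Node dd (S = 121.8): continuation = 1/1.09·[0.2800·0.0000 + 0.7200·37.2544] = 24.6084; exercise value = 31.1625 > continuation, so V_dd = 31.1625 (exercise)
Node u (S = 195.8): continuation = 1/1.09·[0.2800·0.0000 + 0.7200·0.0000] = 0.0000; exercise value = 0.0000 ≤ continuation, so V_u = 0.0000
Node d (S = 128.2): continuation = 1/1.09·[0.2800·0.0000 + 0.7200·31.1625] = 20.5844; exercise value = 24.7500 > continuation, so V_d = 24.7500 (exercise)
Node 0 (S = 135): continuation = 1/1.09·[0.2800·0.0000 + 0.7200·24.7500] = 16.3486; exercise value = 18.0000 > continuation, so V_0 = 18.0000 (exercise)

18.00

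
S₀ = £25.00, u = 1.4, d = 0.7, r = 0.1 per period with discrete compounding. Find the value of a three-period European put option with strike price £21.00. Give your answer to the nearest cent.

Risk-neutral probability p = (1 + 0.1 − 0.7)/(1.4 − 0.7) = 0.4000/0.7000 = 0.5714
Terminal stock prices: S_uuu = 68.6, S_uud = 34.3, S_udd = 17.15, S_ddd = 8.575
Terminal payoffs (K − S): max(-47.6, 0) = 0, max(-13.3, 0) = 0, max(3.85, 0) = 3.85, max(12.43, 0) = 12.43
Node uu (S = 49): V_uu = 1/1.1·[0.5714·0.0000 + 0.4286·0.0000] = 0.0000
Node ud (S = 24.5): V_ud = 1/1.1·[0.5714·0.0000 + 0.4286·3.8500] = 1.5000
Node dd (S = 12.25): V_dd = 1/1.1·[0.5714·3.8500 + 0.4286·12.4250] = 6.8409
Node u (S = 35): V_u = 1/1.1·[0.5714·0.0000 + 0.4286·1.5000] = 0.5844
Node d (S = 17.5): V_d = 1/1.1·[0.5714·1.5000 + 0.4286·6.8409] = 3.4445
Node 0 (S = 25): V_0 = 1/1.1·[0.5714·0.5844 + 0.4286·3.4445] = 1.6456

£1.65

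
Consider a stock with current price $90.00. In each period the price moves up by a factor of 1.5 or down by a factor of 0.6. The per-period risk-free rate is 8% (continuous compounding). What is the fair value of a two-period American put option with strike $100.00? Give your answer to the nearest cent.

$23.69

Risk-neutral probability p = (e^0.08 − 0.6)/(1.5 − 0.6) = 0.4833/0.9000 = 0.5370
Terminal stock prices: S_uu = 202.5, S_ud = 81, S_dd = 32.4
Terminal payoffs (K − S): max(-102.5, 0) = 0, max(19, 0) = 19, max(67.6, 0) = 67.6
Node u (S = 135): continuation = e^(−0.08)·[0.5370·0.0000 + 0.4630·19.0000] = 8.1209; exercise value = 0.0000 ≤ continuation, so V_u = 8.1209
Node d (S = 54): continuation = e^(−0.08)·[0.5370·19.0000 + 0.4630·67.6000] = 38.3116; exercise value = 46.0000 > continuation, so V_d = 46.0000 (exercise)
Node 0 (S = 90): continuation = e^(−0.08)·[0.5370·8.1209 + 0.4630·46.0000] = 23.6867; exercise value = 10.0000 ≤ continuation, so V_0 = 23.6867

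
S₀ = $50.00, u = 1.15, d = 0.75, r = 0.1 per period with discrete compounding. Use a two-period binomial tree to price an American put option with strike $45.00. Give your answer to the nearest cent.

Risk-neutral probability p = (1 + 0.1 − 0.75)/(1.15 − 0.75) = 0.3500/0.4000 = 0.8750
Terminal stock prices: S_uu = 66.12, S_ud = 43.12, S_dd = 28.12
Terminal payoffs (K − S): max(-21.12, 0) = 0, max(1.875, 0) = 1.875, max(16.88, 0) = 16.88
Node u (S = 57.5): continuation = 1/1.1·[0.8750·0.0000 + 0.1250·1.8750] = 0.2131; exercise value = 0.0000 ≤ continuation, so V_u = 0.2131
Node d (S = 37.5): continuation = 1/1.1·[0.8750·1.8750 + 0.1250·16.8750] = 3.4091; exercise value = 7.5000 > continuation, so V_d = 7.5000 (exercise)
Node 0 (S = 50): continuation = 1/1.1·[0.8750·0.2131 + 0.1250·7.5000] = 1.0218; exercise value = 0.0000 ≤ continuation, so V_0 = 1.0218

$1.02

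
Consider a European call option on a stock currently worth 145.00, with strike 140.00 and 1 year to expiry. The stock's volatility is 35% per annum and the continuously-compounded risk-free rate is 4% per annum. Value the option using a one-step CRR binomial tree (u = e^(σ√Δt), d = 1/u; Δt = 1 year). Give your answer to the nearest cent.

29.73

CRR parameters: u = e^(σ√Δt) = e^(0.35·√1) = 1.4191, d = 1/u = 0.7047
Per-period rate: rΔt = 0.04·1 = 0.04, so R = e^0.04 = 1.0408
Risk-neutral probability p = (e^0.04 − 0.7047)/(1.4191 − 0.7047) = 0.3361/0.7144 = 0.4705
Terminal stock prices: S_u = 205.8, S_d = 102.2
Terminal payoffs (S − K): max(65.76, 0) = 65.76, max(-37.82, 0) = 0
Node 0 (S = 145): V_0 = e^(−0.04)·[0.4705·65.7648 + 0.5295·0.0000] = 29.7297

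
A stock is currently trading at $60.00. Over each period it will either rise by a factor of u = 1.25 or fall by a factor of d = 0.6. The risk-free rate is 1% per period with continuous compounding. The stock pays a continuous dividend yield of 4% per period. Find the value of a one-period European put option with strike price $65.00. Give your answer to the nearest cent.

Per-period risk-free factor R = e^0.01 = 1.0101; dividend-adjusted growth = e^(0.01−0.04) = 0.9704.
Risk-neutral probability p = (0.9704 − 0.6)/(1.25 − 0.6) = 0.3704/0.6500 = 0.5699
Terminal stock prices: S_u = 75, S_d = 36
Terminal payoffs (K − S): max(-10, 0) = 0, max(29, 0) = 29
Node 0 (S = 60): V_0 = e^(−0.01)·[0.5699·0.0000 + 0.4301·29.0000] = 12.3483

$12.35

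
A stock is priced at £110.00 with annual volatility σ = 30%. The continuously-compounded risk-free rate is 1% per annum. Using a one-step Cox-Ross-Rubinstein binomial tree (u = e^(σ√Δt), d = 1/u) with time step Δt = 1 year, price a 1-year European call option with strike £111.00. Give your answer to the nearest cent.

£16.41

CRR parameters: u = e^(σ√Δt) = e^(0.3·√1) = 1.3499, d = 1/u = 0.7408
Per-period rate: rΔt = 0.01·1 = 0.01, so R = e^0.01 = 1.0101
Risk-neutral probability p = (e^0.01 − 0.7408)/(1.3499 − 0.7408) = 0.2692/0.6090 = 0.4421
Terminal stock prices: S_u = 148.5, S_d = 81.49
Terminal payoffs (S − K): max(37.48, 0) = 37.48, max(-29.51, 0) = 0
Node 0 (S = 110): V_0 = e^(−0.01)·[0.4421·37.4845 + 0.5579·0.0000] = 16.4055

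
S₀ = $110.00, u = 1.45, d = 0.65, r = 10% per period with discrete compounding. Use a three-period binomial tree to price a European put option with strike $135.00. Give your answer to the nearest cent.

$23.00

Risk-neutral probability p = (1 + 0.1 − 0.65)/(1.45 − 0.65) = 0.4500/0.8000 = 0.5625
Terminal stock prices: S_uuu = 335.3, S_uud = 150.3, S_udd = 67.39, S_ddd = 30.21
Terminal payoffs (K − S): max(-200.3, 0) = 0, max(-15.33, 0) = 0, max(67.61, 0) = 67.61, max(104.8, 0) = 104.8
Node uu (S = 231.3): V_uu = 1/1.1·[0.5625·0.0000 + 0.4375·0.0000] = 0.0000
Node ud (S = 103.7): V_ud = 1/1.1·[0.5625·0.0000 + 0.4375·67.6112] = 26.8908
Node dd (S = 46.48): V_dd = 1/1.1·[0.5625·67.6112 + 0.4375·104.7912] = 76.2523
Node u (S = 159.5): V_u = 1/1.1·[0.5625·0.0000 + 0.4375·26.8908] = 10.6952
Node d (S = 71.5): V_d = 1/1.1·[0.5625·26.8908 + 0.4375·76.2523] = 44.0786
Node 0 (S = 110): V_0 = 1/1.1·[0.5625·10.6952 + 0.4375·44.0786] = 23.0004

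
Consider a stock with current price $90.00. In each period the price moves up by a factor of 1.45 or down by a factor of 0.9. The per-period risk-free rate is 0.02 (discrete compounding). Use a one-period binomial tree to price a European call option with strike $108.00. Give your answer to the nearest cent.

$4.81

Risk-neutral probability p = (1 + 0.02 − 0.9)/(1.45 − 0.9) = 0.1200/0.5500 = 0.2182
Terminal stock prices: S_u = 130.5, S_d = 81
Terminal payoffs (S − K): max(22.5, 0) = 22.5, max(-27, 0) = 0
Node 0 (S = 90): V_0 = 1/1.02·[0.2182·22.5000 + 0.7818·0.0000] = 4.8128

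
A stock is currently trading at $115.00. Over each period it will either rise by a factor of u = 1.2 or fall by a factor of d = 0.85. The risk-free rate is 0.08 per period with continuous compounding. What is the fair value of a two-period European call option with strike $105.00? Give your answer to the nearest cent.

Risk-neutral probability p = (e^0.08 − 0.85)/(1.2 − 0.85) = 0.2333/0.3500 = 0.6665
Terminal stock prices: S_uu = 165.6, S_ud = 117.3, S_dd = 83.09
Terminal payoffs (S − K): max(60.6, 0) = 60.6, max(12.3, 0) = 12.3, max(-21.91, 0) = 0
Node u (S = 138): V_u = e^(−0.08)·[0.6665·60.6000 + 0.3335·12.3000] = 41.0728
Node d (S = 97.75): V_d = e^(−0.08)·[0.6665·12.3000 + 0.3335·0.0000] = 7.5681
Node 0 (S = 115): V_0 = e^(−0.08)·[0.6665·41.0728 + 0.3335·7.5681] = 27.6013

$27.60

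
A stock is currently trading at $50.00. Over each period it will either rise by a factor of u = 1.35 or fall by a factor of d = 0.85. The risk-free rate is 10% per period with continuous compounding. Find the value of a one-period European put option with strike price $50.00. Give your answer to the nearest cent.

Risk-neutral probability p = (e^0.1 − 0.85)/(1.35 − 0.85) = 0.2552/0.5000 = 0.5103
Terminal stock prices: S_u = 67.5, S_d = 42.5
Terminal payoffs (K − S): max(-17.5, 0) = 0, max(7.5, 0) = 7.5
Node 0 (S = 50): V_0 = e^(−0.1)·[0.5103·0.0000 + 0.4897·7.5000] = 3.3230

$3.32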